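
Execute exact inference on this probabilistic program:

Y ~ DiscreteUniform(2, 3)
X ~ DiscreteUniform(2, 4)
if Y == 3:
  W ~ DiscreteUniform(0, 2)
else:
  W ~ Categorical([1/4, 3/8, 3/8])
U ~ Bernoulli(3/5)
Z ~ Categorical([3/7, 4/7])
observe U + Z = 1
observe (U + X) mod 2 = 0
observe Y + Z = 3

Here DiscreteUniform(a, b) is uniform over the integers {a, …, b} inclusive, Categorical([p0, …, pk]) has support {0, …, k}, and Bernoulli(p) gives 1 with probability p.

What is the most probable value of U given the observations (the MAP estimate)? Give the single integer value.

argmax_v P(U = v | obs) = 0

Enumerate traces; 9 have nonzero weight after conditioning:
  (Y=2, X=2, W=0, U=0, Z=1) weight 1/105
  (Y=2, X=2, W=1, U=0, Z=1) weight 1/70
  (Y=2, X=2, W=2, U=0, Z=1) weight 1/70
  (Y=2, X=4, W=0, U=0, Z=1) weight 1/105
  (Y=2, X=4, W=1, U=0, Z=1) weight 1/70
  (Y=2, X=4, W=2, U=0, Z=1) weight 1/70
  (Y=3, X=3, W=0, U=1, Z=0) weight 1/70
  (Y=3, X=3, W=1, U=1, Z=0) weight 1/70
  … 1 more
Group by U:
  weight(U=0) = 8/105
  weight(U=1) = 3/70
Total weight = 8/105 + 3/70 = 5/42
P(U=0 | obs) = 8/105 / 5/42 = 16/25
P(U=1 | obs) = 3/70 / 5/42 = 9/25
argmax = 0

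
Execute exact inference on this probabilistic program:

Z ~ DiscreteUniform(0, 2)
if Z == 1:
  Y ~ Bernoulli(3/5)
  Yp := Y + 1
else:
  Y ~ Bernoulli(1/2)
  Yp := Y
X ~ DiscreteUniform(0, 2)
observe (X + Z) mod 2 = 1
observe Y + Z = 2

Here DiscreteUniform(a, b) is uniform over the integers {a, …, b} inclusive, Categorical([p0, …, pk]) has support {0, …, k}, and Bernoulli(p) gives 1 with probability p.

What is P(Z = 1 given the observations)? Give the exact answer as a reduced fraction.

P(Z = 1 | obs) = 12/17

Enumerate traces; 3 have nonzero weight after conditioning:
  (Z=1, Y=1, X=0) weight 1/15
  (Z=1, Y=1, X=2) weight 1/15
  (Z=2, Y=0, X=1) weight 1/18
Group by Z:
  weight(Z=1) = 2/15
  weight(Z=2) = 1/18
Total weight = 2/15 + 1/18 = 17/90
P(Z=1 | obs) = 2/15 / 17/90 = 12/17
P(Z=2 | obs) = 1/18 / 17/90 = 5/17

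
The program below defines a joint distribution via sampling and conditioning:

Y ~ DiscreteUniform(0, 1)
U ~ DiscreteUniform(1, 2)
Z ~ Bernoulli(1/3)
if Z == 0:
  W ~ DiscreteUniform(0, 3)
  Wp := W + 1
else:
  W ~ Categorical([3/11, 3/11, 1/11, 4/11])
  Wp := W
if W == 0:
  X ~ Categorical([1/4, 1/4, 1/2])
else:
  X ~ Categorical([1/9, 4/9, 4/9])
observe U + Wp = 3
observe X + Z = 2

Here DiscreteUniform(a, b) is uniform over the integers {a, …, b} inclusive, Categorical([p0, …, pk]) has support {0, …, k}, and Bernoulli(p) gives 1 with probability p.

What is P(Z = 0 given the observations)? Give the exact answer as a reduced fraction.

Enumerate traces; 8 have nonzero weight after conditioning:
  (Y=0, U=1, Z=0, W=1, X=2) weight 1/54
  (Y=0, U=1, Z=1, W=2, X=1) weight 1/297
  (Y=0, U=2, Z=0, W=0, X=2) weight 1/48
  (Y=0, U=2, Z=1, W=1, X=1) weight 1/99
  (Y=1, U=1, Z=0, W=1, X=2) weight 1/54
  (Y=1, U=1, Z=1, W=2, X=1) weight 1/297
  (Y=1, U=2, Z=0, W=0, X=2) weight 1/48
  (Y=1, U=2, Z=1, W=1, X=1) weight 1/99
Group by Z:
  weight(Z=0) = 17/216
  weight(Z=1) = 8/297
Total weight = 17/216 + 8/297 = 251/2376
P(Z=0 | obs) = 17/216 / 251/2376 = 187/251
P(Z=1 | obs) = 8/297 / 251/2376 = 64/251

P(Z = 0 | obs) = 187/251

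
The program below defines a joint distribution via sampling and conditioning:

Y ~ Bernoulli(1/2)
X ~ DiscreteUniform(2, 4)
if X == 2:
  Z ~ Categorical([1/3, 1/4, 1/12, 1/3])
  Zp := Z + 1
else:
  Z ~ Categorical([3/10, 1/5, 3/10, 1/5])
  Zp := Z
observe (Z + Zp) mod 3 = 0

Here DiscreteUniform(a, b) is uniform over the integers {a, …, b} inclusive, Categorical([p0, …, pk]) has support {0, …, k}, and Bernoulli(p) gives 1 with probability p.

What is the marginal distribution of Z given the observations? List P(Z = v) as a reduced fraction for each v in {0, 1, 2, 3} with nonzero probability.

Enumerate traces; 10 have nonzero weight after conditioning:
  (Y=0, X=2, Z=1) weight 1/24
  (Y=0, X=3, Z=0) weight 1/20
  (Y=0, X=3, Z=3) weight 1/30
  (Y=0, X=4, Z=0) weight 1/20
  (Y=0, X=4, Z=3) weight 1/30
  (Y=1, X=2, Z=1) weight 1/24
  (Y=1, X=3, Z=0) weight 1/20
  (Y=1, X=3, Z=3) weight 1/30
  … 2 more
Group by Z:
  weight(Z=0) = 1/5
  weight(Z=1) = 1/12
  weight(Z=3) = 2/15
Total weight = 1/5 + 1/12 + 2/15 = 5/12
P(Z=0 | obs) = 1/5 / 5/12 = 12/25
P(Z=1 | obs) = 1/12 / 5/12 = 1/5
P(Z=3 | obs) = 2/15 / 5/12 = 8/25

P(Z=0) = 12/25, P(Z=1) = 1/5, P(Z=3) = 8/25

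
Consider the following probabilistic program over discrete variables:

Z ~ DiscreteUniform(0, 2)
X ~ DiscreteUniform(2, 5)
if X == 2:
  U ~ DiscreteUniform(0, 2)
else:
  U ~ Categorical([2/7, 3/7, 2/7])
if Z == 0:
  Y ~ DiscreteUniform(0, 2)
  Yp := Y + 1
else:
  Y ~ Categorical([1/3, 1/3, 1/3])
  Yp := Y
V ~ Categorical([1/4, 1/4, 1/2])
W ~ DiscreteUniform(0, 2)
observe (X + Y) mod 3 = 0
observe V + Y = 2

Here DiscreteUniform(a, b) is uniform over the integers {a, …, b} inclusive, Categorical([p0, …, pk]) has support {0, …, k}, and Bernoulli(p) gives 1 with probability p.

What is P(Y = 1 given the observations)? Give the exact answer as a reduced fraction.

P(Y = 1 | obs) = 2/5

Enumerate traces; 108 have nonzero weight after conditioning:
  (Z=0, X=2, U=0, Y=1, V=1, W=0) weight 1/1296
  (Z=0, X=2, U=0, Y=1, V=1, W=1) weight 1/1296
  (Z=0, X=2, U=0, Y=1, V=1, W=2) weight 1/1296
  (Z=0, X=2, U=1, Y=1, V=1, W=0) weight 1/1296
  (Z=0, X=2, U=1, Y=1, V=1, W=1) weight 1/1296
  (Z=0, X=2, U=1, Y=1, V=1, W=2) weight 1/1296
  (Z=0, X=2, U=2, Y=1, V=1, W=0) weight 1/1296
  (Z=0, X=2, U=2, Y=1, V=1, W=1) weight 1/1296
  (Z=0, X=3, U=0, Y=0, V=2, W=0) weight 1/756
  (Z=0, X=4, U=0, Y=2, V=0, W=0) weight 1/1512
  … 98 more
Group by Y:
  weight(Y=0) = 1/24
  weight(Y=1) = 1/24
  weight(Y=2) = 1/48
Total weight = 1/24 + 1/24 + 1/48 = 5/48
P(Y=0 | obs) = 1/24 / 5/48 = 2/5
P(Y=1 | obs) = 1/24 / 5/48 = 2/5
P(Y=2 | obs) = 1/48 / 5/48 = 1/5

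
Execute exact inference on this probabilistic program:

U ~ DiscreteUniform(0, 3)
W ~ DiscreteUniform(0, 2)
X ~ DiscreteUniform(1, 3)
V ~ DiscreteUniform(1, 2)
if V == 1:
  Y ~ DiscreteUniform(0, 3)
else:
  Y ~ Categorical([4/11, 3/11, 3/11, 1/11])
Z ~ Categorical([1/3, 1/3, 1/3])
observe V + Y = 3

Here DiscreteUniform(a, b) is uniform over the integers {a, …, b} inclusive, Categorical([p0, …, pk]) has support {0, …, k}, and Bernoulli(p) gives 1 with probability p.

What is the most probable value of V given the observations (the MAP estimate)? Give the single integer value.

argmax_v P(V = v | obs) = 2

Enumerate traces; 216 have nonzero weight after conditioning:
  (U=0, W=0, X=1, V=1, Y=2, Z=0) weight 1/864
  (U=0, W=0, X=1, V=1, Y=2, Z=1) weight 1/864
  (U=0, W=0, X=1, V=1, Y=2, Z=2) weight 1/864
  (U=0, W=0, X=1, V=2, Y=1, Z=0) weight 1/792
  (U=0, W=0, X=1, V=2, Y=1, Z=1) weight 1/792
  (U=0, W=0, X=1, V=2, Y=1, Z=2) weight 1/792
  (U=0, W=0, X=2, V=1, Y=2, Z=0) weight 1/864
  (U=0, W=0, X=2, V=1, Y=2, Z=1) weight 1/864
  … 208 more
Group by V:
  weight(V=1) = 1/8
  weight(V=2) = 3/22
Total weight = 1/8 + 3/22 = 23/88
P(V=1 | obs) = 1/8 / 23/88 = 11/23
P(V=2 | obs) = 3/22 / 23/88 = 12/23
argmax = 2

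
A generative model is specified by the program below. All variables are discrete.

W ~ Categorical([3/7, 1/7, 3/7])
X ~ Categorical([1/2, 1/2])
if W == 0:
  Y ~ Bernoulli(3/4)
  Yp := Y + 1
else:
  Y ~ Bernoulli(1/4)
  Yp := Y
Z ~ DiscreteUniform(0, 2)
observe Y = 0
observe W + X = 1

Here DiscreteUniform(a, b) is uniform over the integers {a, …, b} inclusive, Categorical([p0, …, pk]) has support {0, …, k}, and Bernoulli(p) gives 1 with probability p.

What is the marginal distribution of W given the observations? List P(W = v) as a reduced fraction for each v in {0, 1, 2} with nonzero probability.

Enumerate traces; 6 have nonzero weight after conditioning:
  (W=0, X=1, Y=0, Z=0) weight 1/56
  (W=0, X=1, Y=0, Z=1) weight 1/56
  (W=0, X=1, Y=0, Z=2) weight 1/56
  (W=1, X=0, Y=0, Z=0) weight 1/56
  (W=1, X=0, Y=0, Z=1) weight 1/56
  (W=1, X=0, Y=0, Z=2) weight 1/56
Group by W:
  weight(W=0) = 3/56
  weight(W=1) = 3/56
Total weight = 3/56 + 3/56 = 3/28
P(W=0 | obs) = 3/56 / 3/28 = 1/2
P(W=1 | obs) = 3/56 / 3/28 = 1/2

P(W=0) = 1/2, P(W=1) = 1/2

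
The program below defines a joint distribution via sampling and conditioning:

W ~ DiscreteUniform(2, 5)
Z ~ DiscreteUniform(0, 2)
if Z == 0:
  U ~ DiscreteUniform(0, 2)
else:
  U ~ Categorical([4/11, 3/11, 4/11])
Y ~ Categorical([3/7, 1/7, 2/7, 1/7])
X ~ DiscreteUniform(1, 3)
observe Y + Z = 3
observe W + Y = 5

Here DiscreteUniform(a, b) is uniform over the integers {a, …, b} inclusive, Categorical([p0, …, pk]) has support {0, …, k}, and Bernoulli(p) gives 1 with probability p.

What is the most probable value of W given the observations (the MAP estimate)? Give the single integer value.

Enumerate traces; 27 have nonzero weight after conditioning:
  (W=2, Z=0, U=0, Y=3, X=1) weight 1/756
  (W=2, Z=0, U=0, Y=3, X=2) weight 1/756
  (W=2, Z=0, U=0, Y=3, X=3) weight 1/756
  (W=2, Z=0, U=1, Y=3, X=1) weight 1/756
  (W=2, Z=0, U=1, Y=3, X=2) weight 1/756
  (W=2, Z=0, U=1, Y=3, X=3) weight 1/756
  (W=2, Z=0, U=2, Y=3, X=1) weight 1/756
  (W=2, Z=0, U=2, Y=3, X=2) weight 1/756
  (W=3, Z=1, U=0, Y=2, X=1) weight 2/693
  (W=4, Z=2, U=0, Y=1, X=1) weight 1/693
  … 17 more
Group by W:
  weight(W=2) = 1/84
  weight(W=3) = 1/42
  weight(W=4) = 1/84
Total weight = 1/84 + 1/42 + 1/84 = 1/21
P(W=2 | obs) = 1/84 / 1/21 = 1/4
P(W=3 | obs) = 1/42 / 1/21 = 1/2
P(W=4 | obs) = 1/84 / 1/21 = 1/4
argmax = 3

argmax_v P(W = v | obs) = 3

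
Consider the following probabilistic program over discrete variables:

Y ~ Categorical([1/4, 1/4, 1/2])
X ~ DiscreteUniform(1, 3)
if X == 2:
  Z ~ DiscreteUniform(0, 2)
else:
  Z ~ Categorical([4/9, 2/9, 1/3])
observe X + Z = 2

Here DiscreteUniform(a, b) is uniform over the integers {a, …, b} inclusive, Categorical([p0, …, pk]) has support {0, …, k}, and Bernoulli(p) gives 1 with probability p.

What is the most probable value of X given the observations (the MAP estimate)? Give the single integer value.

argmax_v P(X = v | obs) = 2

Enumerate traces; 6 have nonzero weight after conditioning:
  (Y=0, X=1, Z=1) weight 1/54
  (Y=0, X=2, Z=0) weight 1/36
  (Y=1, X=1, Z=1) weight 1/54
  (Y=1, X=2, Z=0) weight 1/36
  (Y=2, X=1, Z=1) weight 1/27
  (Y=2, X=2, Z=0) weight 1/18
Group by X:
  weight(X=1) = 2/27
  weight(X=2) = 1/9
Total weight = 2/27 + 1/9 = 5/27
P(X=1 | obs) = 2/27 / 5/27 = 2/5
P(X=2 | obs) = 1/9 / 5/27 = 3/5
argmax = 2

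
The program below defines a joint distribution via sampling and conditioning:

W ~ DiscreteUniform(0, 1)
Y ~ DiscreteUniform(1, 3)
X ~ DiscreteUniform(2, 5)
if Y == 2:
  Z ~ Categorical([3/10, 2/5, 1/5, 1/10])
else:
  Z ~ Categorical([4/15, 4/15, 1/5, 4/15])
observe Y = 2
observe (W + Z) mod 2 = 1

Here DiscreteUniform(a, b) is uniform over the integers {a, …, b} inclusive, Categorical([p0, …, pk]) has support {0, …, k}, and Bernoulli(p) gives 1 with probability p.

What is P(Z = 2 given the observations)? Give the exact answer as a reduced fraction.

Enumerate traces; 16 have nonzero weight after conditioning:
  (W=0, Y=2, X=2, Z=1) weight 1/60
  (W=0, Y=2, X=2, Z=3) weight 1/240
  (W=0, Y=2, X=3, Z=1) weight 1/60
  (W=0, Y=2, X=3, Z=3) weight 1/240
  (W=0, Y=2, X=4, Z=1) weight 1/60
  (W=0, Y=2, X=4, Z=3) weight 1/240
  (W=0, Y=2, X=5, Z=1) weight 1/60
  (W=0, Y=2, X=5, Z=3) weight 1/240
  (W=1, Y=2, X=2, Z=0) weight 1/80
  (W=1, Y=2, X=2, Z=2) weight 1/120
  … 6 more
Group by Z:
  weight(Z=0) = 1/20
  weight(Z=1) = 1/15
  weight(Z=2) = 1/30
  weight(Z=3) = 1/60
Total weight = 1/20 + 1/15 + 1/30 + 1/60 = 1/6
P(Z=0 | obs) = 1/20 / 1/6 = 3/10
P(Z=1 | obs) = 1/15 / 1/6 = 2/5
P(Z=2 | obs) = 1/30 / 1/6 = 1/5
P(Z=3 | obs) = 1/60 / 1/6 = 1/10

P(Z = 2 | obs) = 1/5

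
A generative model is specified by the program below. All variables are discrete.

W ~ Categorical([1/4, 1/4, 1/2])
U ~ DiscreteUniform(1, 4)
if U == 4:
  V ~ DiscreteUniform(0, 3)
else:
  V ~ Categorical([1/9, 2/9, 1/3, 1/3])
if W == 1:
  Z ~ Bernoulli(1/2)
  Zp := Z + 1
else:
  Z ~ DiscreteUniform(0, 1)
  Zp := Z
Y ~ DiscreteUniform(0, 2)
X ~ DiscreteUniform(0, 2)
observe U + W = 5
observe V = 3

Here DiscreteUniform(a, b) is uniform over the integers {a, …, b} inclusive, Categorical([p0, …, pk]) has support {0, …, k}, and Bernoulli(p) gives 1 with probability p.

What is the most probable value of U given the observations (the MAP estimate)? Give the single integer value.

Enumerate traces; 36 have nonzero weight after conditioning:
  (W=1, U=4, V=3, Z=0, Y=0, X=0) weight 1/1152
  (W=1, U=4, V=3, Z=0, Y=0, X=1) weight 1/1152
  (W=1, U=4, V=3, Z=0, Y=0, X=2) weight 1/1152
  (W=1, U=4, V=3, Z=0, Y=1, X=0) weight 1/1152
  (W=1, U=4, V=3, Z=0, Y=1, X=1) weight 1/1152
  (W=1, U=4, V=3, Z=0, Y=1, X=2) weight 1/1152
  (W=1, U=4, V=3, Z=0, Y=2, X=0) weight 1/1152
  (W=1, U=4, V=3, Z=0, Y=2, X=1) weight 1/1152
  (W=2, U=3, V=3, Z=0, Y=0, X=0) weight 1/432
  … 27 more
Group by U:
  weight(U=3) = 1/24
  weight(U=4) = 1/64
Total weight = 1/24 + 1/64 = 11/192
P(U=3 | obs) = 1/24 / 11/192 = 8/11
P(U=4 | obs) = 1/64 / 11/192 = 3/11
argmax = 3

argmax_v P(U = v | obs) = 3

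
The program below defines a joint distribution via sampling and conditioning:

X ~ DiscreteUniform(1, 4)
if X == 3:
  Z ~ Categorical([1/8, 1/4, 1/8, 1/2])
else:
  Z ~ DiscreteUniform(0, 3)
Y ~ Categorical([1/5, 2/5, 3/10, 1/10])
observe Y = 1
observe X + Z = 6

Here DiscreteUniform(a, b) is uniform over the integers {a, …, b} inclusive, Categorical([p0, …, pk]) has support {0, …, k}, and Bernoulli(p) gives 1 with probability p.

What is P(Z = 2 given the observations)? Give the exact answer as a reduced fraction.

P(Z = 2 | obs) = 1/3

Enumerate traces; 2 have nonzero weight after conditioning:
  (X=3, Z=3, Y=1) weight 1/20
  (X=4, Z=2, Y=1) weight 1/40
Group by Z:
  weight(Z=2) = 1/40
  weight(Z=3) = 1/20
Total weight = 1/40 + 1/20 = 3/40
P(Z=2 | obs) = 1/40 / 3/40 = 1/3
P(Z=3 | obs) = 1/20 / 3/40 = 2/3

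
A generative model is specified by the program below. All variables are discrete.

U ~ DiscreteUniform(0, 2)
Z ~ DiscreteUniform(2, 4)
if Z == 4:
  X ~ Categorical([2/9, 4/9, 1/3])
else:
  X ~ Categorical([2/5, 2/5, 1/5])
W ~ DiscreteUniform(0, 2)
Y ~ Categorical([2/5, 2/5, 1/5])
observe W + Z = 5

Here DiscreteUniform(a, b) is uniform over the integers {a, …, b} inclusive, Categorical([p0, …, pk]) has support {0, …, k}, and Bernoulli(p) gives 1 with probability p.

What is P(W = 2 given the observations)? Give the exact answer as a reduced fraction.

P(W = 2 | obs) = 1/2

Enumerate traces; 54 have nonzero weight after conditioning:
  (U=0, Z=3, X=0, W=2, Y=0) weight 4/675
  (U=0, Z=3, X=0, W=2, Y=1) weight 4/675
  (U=0, Z=3, X=0, W=2, Y=2) weight 2/675
  (U=0, Z=3, X=1, W=2, Y=0) weight 4/675
  (U=0, Z=3, X=1, W=2, Y=1) weight 4/675
  (U=0, Z=3, X=1, W=2, Y=2) weight 2/675
  (U=0, Z=3, X=2, W=2, Y=0) weight 2/675
  (U=0, Z=3, X=2, W=2, Y=1) weight 2/675
  (U=0, Z=4, X=0, W=1, Y=0) weight 4/1215
  … 45 more
Group by W:
  weight(W=1) = 1/9
  weight(W=2) = 1/9
Total weight = 1/9 + 1/9 = 2/9
P(W=1 | obs) = 1/9 / 2/9 = 1/2
P(W=2 | obs) = 1/9 / 2/9 = 1/2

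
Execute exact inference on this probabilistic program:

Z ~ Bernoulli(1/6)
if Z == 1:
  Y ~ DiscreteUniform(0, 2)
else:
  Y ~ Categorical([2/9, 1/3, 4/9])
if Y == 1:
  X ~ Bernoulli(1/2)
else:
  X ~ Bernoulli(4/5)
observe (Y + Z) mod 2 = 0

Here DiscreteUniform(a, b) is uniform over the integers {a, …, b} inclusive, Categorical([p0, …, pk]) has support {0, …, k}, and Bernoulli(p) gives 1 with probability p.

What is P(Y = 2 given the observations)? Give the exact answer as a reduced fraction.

Enumerate traces; 6 have nonzero weight after conditioning:
  (Z=0, Y=0, X=0) weight 1/27
  (Z=0, Y=0, X=1) weight 4/27
  (Z=0, Y=2, X=0) weight 2/27
  (Z=0, Y=2, X=1) weight 8/27
  (Z=1, Y=1, X=0) weight 1/36
  (Z=1, Y=1, X=1) weight 1/36
Group by Y:
  weight(Y=0) = 5/27
  weight(Y=1) = 1/18
  weight(Y=2) = 10/27
Total weight = 5/27 + 1/18 + 10/27 = 11/18
P(Y=0 | obs) = 5/27 / 11/18 = 10/33
P(Y=1 | obs) = 1/18 / 11/18 = 1/11
P(Y=2 | obs) = 10/27 / 11/18 = 20/33

P(Y = 2 | obs) = 20/33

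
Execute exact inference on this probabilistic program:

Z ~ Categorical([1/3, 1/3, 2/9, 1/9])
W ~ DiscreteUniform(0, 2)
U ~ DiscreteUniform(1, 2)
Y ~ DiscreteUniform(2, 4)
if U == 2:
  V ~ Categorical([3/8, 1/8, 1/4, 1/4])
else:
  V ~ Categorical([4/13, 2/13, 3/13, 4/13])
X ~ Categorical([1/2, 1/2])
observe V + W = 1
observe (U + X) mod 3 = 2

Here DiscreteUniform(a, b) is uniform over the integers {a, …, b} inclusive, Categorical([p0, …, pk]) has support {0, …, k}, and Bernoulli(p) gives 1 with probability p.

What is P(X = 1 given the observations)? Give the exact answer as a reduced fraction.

P(X = 1 | obs) = 12/25

Enumerate traces; 48 have nonzero weight after conditioning:
  (Z=0, W=0, U=1, Y=2, V=1, X=1) weight 1/702
  (Z=0, W=0, U=1, Y=3, V=1, X=1) weight 1/702
  (Z=0, W=0, U=1, Y=4, V=1, X=1) weight 1/702
  (Z=0, W=0, U=2, Y=2, V=1, X=0) weight 1/864
  (Z=0, W=0, U=2, Y=3, V=1, X=0) weight 1/864
  (Z=0, W=0, U=2, Y=4, V=1, X=0) weight 1/864
  (Z=0, W=1, U=1, Y=2, V=0, X=1) weight 1/351
  (Z=0, W=1, U=1, Y=3, V=0, X=1) weight 1/351
  … 40 more
Group by X:
  weight(X=0) = 1/24
  weight(X=1) = 1/26
Total weight = 1/24 + 1/26 = 25/312
P(X=0 | obs) = 1/24 / 25/312 = 13/25
P(X=1 | obs) = 1/26 / 25/312 = 12/25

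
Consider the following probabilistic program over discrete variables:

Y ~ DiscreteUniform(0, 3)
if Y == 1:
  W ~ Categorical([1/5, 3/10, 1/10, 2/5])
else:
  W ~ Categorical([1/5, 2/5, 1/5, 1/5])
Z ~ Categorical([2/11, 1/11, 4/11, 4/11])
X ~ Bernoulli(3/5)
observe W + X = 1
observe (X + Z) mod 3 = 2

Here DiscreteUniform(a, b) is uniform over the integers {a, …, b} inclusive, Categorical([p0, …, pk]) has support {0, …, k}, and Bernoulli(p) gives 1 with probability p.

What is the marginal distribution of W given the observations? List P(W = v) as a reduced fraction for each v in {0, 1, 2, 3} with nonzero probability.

P(W=0) = 1/6, P(W=1) = 5/6

Enumerate traces; 8 have nonzero weight after conditioning:
  (Y=0, W=0, Z=1, X=1) weight 3/1100
  (Y=0, W=1, Z=2, X=0) weight 4/275
  (Y=1, W=0, Z=1, X=1) weight 3/1100
  (Y=1, W=1, Z=2, X=0) weight 3/275
  (Y=2, W=0, Z=1, X=1) weight 3/1100
  (Y=2, W=1, Z=2, X=0) weight 4/275
  (Y=3, W=0, Z=1, X=1) weight 3/1100
  (Y=3, W=1, Z=2, X=0) weight 4/275
Group by W:
  weight(W=0) = 3/275
  weight(W=1) = 3/55
Total weight = 3/275 + 3/55 = 18/275
P(W=0 | obs) = 3/275 / 18/275 = 1/6
P(W=1 | obs) = 3/55 / 18/275 = 5/6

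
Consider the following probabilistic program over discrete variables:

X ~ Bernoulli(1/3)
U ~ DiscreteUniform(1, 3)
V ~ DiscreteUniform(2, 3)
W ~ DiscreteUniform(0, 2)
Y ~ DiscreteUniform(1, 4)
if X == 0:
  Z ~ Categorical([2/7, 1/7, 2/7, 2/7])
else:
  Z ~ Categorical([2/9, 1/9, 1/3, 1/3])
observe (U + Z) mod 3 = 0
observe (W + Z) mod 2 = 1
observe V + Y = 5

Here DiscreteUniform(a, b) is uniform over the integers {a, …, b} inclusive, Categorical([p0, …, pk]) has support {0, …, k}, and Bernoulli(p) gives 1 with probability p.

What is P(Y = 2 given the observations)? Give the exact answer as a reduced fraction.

P(Y = 2 | obs) = 1/2

Enumerate traces; 24 have nonzero weight after conditioning:
  (X=0, U=1, V=2, W=1, Y=3, Z=2) weight 1/378
  (X=0, U=1, V=3, W=1, Y=2, Z=2) weight 1/378
  (X=0, U=2, V=2, W=0, Y=3, Z=1) weight 1/756
  (X=0, U=2, V=2, W=2, Y=3, Z=1) weight 1/756
  (X=0, U=2, V=3, W=0, Y=2, Z=1) weight 1/756
  (X=0, U=2, V=3, W=2, Y=2, Z=1) weight 1/756
  (X=0, U=3, V=2, W=0, Y=3, Z=3) weight 1/378
  (X=0, U=3, V=2, W=1, Y=3, Z=0) weight 1/378
  … 16 more
Group by Y:
  weight(Y=2) = 271/13608
  weight(Y=3) = 271/13608
Total weight = 271/13608 + 271/13608 = 271/6804
P(Y=2 | obs) = 271/13608 / 271/6804 = 1/2
P(Y=3 | obs) = 271/13608 / 271/6804 = 1/2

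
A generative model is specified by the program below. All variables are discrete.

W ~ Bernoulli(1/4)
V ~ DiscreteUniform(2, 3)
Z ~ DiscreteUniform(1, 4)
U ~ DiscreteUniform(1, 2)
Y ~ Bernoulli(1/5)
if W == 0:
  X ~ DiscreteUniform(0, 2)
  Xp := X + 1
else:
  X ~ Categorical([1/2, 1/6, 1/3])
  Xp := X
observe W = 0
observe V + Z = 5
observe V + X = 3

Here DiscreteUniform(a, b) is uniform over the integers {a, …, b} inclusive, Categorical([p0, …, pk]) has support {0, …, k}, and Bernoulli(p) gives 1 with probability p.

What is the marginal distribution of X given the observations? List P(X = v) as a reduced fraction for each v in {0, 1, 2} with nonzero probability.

P(X=0) = 1/2, P(X=1) = 1/2

Enumerate traces; 8 have nonzero weight after conditioning:
  (W=0, V=2, Z=3, U=1, Y=0, X=1) weight 1/80
  (W=0, V=2, Z=3, U=1, Y=1, X=1) weight 1/320
  (W=0, V=2, Z=3, U=2, Y=0, X=1) weight 1/80
  (W=0, V=2, Z=3, U=2, Y=1, X=1) weight 1/320
  (W=0, V=3, Z=2, U=1, Y=0, X=0) weight 1/80
  (W=0, V=3, Z=2, U=1, Y=1, X=0) weight 1/320
  (W=0, V=3, Z=2, U=2, Y=0, X=0) weight 1/80
  (W=0, V=3, Z=2, U=2, Y=1, X=0) weight 1/320
Group by X:
  weight(X=0) = 1/32
  weight(X=1) = 1/32
Total weight = 1/32 + 1/32 = 1/16
P(X=0 | obs) = 1/32 / 1/16 = 1/2
P(X=1 | obs) = 1/32 / 1/16 = 1/2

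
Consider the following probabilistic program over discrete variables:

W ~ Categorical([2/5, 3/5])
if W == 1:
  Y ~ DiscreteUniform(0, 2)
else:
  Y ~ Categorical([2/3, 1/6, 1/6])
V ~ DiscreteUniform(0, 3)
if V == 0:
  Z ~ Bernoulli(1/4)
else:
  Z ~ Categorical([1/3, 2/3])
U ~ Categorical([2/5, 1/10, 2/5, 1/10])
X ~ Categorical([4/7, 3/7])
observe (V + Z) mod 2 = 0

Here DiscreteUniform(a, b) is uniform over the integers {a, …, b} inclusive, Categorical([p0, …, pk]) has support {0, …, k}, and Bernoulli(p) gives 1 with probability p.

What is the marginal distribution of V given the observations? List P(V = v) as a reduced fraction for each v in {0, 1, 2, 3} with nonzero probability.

P(V=0) = 9/29, P(V=1) = 8/29, P(V=2) = 4/29, P(V=3) = 8/29

Enumerate traces; 192 have nonzero weight after conditioning:
  (W=0, Y=0, V=0, Z=0, U=0, X=0) weight 2/175
  (W=0, Y=0, V=0, Z=0, U=0, X=1) weight 3/350
  (W=0, Y=0, V=0, Z=0, U=1, X=0) weight 1/350
  (W=0, Y=0, V=0, Z=0, U=1, X=1) weight 3/1400
  (W=0, Y=0, V=0, Z=0, U=2, X=0) weight 2/175
  (W=0, Y=0, V=0, Z=0, U=2, X=1) weight 3/350
  (W=0, Y=0, V=0, Z=0, U=3, X=0) weight 1/350
  (W=0, Y=0, V=0, Z=0, U=3, X=1) weight 3/1400
  (W=0, Y=0, V=1, Z=1, U=0, X=0) weight 16/1575
  (W=0, Y=0, V=2, Z=0, U=0, X=0) weight 8/1575
  … 182 more
Group by V:
  weight(V=0) = 3/16
  weight(V=1) = 1/6
  weight(V=2) = 1/12
  weight(V=3) = 1/6
Total weight = 3/16 + 1/6 + 1/12 + 1/6 = 29/48
P(V=0 | obs) = 3/16 / 29/48 = 9/29
P(V=1 | obs) = 1/6 / 29/48 = 8/29
P(V=2 | obs) = 1/12 / 29/48 = 4/29
P(V=3 | obs) = 1/6 / 29/48 = 8/29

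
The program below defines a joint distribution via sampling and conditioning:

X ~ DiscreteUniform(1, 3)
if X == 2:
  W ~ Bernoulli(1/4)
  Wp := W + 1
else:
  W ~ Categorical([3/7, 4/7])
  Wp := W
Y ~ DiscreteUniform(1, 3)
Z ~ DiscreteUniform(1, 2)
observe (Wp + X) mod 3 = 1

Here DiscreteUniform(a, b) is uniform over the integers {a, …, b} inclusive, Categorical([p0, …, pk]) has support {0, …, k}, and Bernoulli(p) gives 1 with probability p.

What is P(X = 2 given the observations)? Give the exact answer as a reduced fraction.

Enumerate traces; 18 have nonzero weight after conditioning:
  (X=1, W=0, Y=1, Z=1) weight 1/42
  (X=1, W=0, Y=1, Z=2) weight 1/42
  (X=1, W=0, Y=2, Z=1) weight 1/42
  (X=1, W=0, Y=2, Z=2) weight 1/42
  (X=1, W=0, Y=3, Z=1) weight 1/42
  (X=1, W=0, Y=3, Z=2) weight 1/42
  (X=2, W=1, Y=1, Z=1) weight 1/72
  (X=2, W=1, Y=1, Z=2) weight 1/72
  (X=3, W=1, Y=1, Z=1) weight 2/63
  … 9 more
Group by X:
  weight(X=1) = 1/7
  weight(X=2) = 1/12
  weight(X=3) = 4/21
Total weight = 1/7 + 1/12 + 4/21 = 5/12
P(X=1 | obs) = 1/7 / 5/12 = 12/35
P(X=2 | obs) = 1/12 / 5/12 = 1/5
P(X=3 | obs) = 4/21 / 5/12 = 16/35

P(X = 2 | obs) = 1/5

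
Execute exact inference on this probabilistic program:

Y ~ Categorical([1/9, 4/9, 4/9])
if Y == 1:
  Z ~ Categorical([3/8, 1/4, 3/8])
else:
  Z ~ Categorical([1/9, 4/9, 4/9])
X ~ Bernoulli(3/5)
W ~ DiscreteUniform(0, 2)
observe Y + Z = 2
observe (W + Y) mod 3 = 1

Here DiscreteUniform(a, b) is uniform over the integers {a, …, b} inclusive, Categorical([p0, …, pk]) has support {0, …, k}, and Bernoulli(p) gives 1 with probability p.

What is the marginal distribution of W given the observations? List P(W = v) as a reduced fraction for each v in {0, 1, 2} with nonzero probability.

P(W=0) = 9/17, P(W=1) = 4/17, P(W=2) = 4/17

Enumerate traces; 6 have nonzero weight after conditioning:
  (Y=0, Z=2, X=0, W=1) weight 8/1215
  (Y=0, Z=2, X=1, W=1) weight 4/405
  (Y=1, Z=1, X=0, W=0) weight 2/135
  (Y=1, Z=1, X=1, W=0) weight 1/45
  (Y=2, Z=0, X=0, W=2) weight 8/1215
  (Y=2, Z=0, X=1, W=2) weight 4/405
Group by W:
  weight(W=0) = 1/27
  weight(W=1) = 4/243
  weight(W=2) = 4/243
Total weight = 1/27 + 4/243 + 4/243 = 17/243
P(W=0 | obs) = 1/27 / 17/243 = 9/17
P(W=1 | obs) = 4/243 / 17/243 = 4/17
P(W=2 | obs) = 4/243 / 17/243 = 4/17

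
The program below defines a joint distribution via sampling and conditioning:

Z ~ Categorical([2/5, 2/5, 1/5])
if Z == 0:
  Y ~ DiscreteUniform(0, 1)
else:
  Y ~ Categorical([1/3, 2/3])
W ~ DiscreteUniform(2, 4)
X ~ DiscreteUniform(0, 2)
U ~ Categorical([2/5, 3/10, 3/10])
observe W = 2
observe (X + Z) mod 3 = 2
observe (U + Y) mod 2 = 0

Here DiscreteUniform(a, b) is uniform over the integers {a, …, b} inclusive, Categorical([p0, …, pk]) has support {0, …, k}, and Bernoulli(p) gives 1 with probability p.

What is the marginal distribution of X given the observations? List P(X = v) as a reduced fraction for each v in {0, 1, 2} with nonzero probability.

Enumerate traces; 9 have nonzero weight after conditioning:
  (Z=0, Y=0, W=2, X=2, U=0) weight 2/225
  (Z=0, Y=0, W=2, X=2, U=2) weight 1/150
  (Z=0, Y=1, W=2, X=2, U=1) weight 1/150
  (Z=1, Y=0, W=2, X=1, U=0) weight 4/675
  (Z=1, Y=0, W=2, X=1, U=2) weight 1/225
  (Z=1, Y=1, W=2, X=1, U=1) weight 2/225
  (Z=2, Y=0, W=2, X=0, U=0) weight 2/675
  (Z=2, Y=0, W=2, X=0, U=2) weight 1/450
  … 1 more
Group by X:
  weight(X=0) = 13/1350
  weight(X=1) = 13/675
  weight(X=2) = 1/45
Total weight = 13/1350 + 13/675 + 1/45 = 23/450
P(X=0 | obs) = 13/1350 / 23/450 = 13/69
P(X=1 | obs) = 13/675 / 23/450 = 26/69
P(X=2 | obs) = 1/45 / 23/450 = 10/23

P(X=0) = 13/69, P(X=1) = 26/69, P(X=2) = 10/23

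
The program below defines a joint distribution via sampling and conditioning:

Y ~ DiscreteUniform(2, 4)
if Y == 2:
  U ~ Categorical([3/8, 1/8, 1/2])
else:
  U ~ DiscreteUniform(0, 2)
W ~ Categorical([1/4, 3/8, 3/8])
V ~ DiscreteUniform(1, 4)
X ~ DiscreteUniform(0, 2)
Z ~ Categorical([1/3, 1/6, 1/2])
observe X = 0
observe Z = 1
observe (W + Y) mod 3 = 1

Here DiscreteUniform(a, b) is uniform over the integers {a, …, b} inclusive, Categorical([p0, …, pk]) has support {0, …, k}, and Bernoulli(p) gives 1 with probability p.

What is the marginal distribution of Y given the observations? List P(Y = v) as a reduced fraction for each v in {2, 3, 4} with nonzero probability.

Enumerate traces; 36 have nonzero weight after conditioning:
  (Y=2, U=0, W=2, V=1, X=0, Z=1) weight 1/1536
  (Y=2, U=0, W=2, V=2, X=0, Z=1) weight 1/1536
  (Y=2, U=0, W=2, V=3, X=0, Z=1) weight 1/1536
  (Y=2, U=0, W=2, V=4, X=0, Z=1) weight 1/1536
  (Y=2, U=1, W=2, V=1, X=0, Z=1) weight 1/4608
  (Y=2, U=1, W=2, V=2, X=0, Z=1) weight 1/4608
  (Y=2, U=1, W=2, V=3, X=0, Z=1) weight 1/4608
  (Y=2, U=1, W=2, V=4, X=0, Z=1) weight 1/4608
  (Y=3, U=0, W=1, V=1, X=0, Z=1) weight 1/1728
  (Y=4, U=0, W=0, V=1, X=0, Z=1) weight 1/2592
  … 26 more
Group by Y:
  weight(Y=2) = 1/144
  weight(Y=3) = 1/144
  weight(Y=4) = 1/216
Total weight = 1/144 + 1/144 + 1/216 = 1/54
P(Y=2 | obs) = 1/144 / 1/54 = 3/8
P(Y=3 | obs) = 1/144 / 1/54 = 3/8
P(Y=4 | obs) = 1/216 / 1/54 = 1/4

P(Y=2) = 3/8, P(Y=3) = 3/8, P(Y=4) = 1/4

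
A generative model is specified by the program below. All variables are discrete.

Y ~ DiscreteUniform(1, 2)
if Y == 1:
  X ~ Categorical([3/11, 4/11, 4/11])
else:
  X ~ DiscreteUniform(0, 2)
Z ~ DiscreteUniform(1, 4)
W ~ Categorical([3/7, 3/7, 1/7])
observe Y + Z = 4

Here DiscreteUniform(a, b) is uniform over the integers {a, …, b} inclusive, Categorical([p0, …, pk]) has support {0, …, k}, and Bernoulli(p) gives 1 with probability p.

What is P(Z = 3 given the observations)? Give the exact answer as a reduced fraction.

P(Z = 3 | obs) = 1/2

Enumerate traces; 18 have nonzero weight after conditioning:
  (Y=1, X=0, Z=3, W=0) weight 9/616
  (Y=1, X=0, Z=3, W=1) weight 9/616
  (Y=1, X=0, Z=3, W=2) weight 3/616
  (Y=1, X=1, Z=3, W=0) weight 3/154
  (Y=1, X=1, Z=3, W=1) weight 3/154
  (Y=1, X=1, Z=3, W=2) weight 1/154
  (Y=1, X=2, Z=3, W=0) weight 3/154
  (Y=1, X=2, Z=3, W=1) weight 3/154
  (Y=2, X=0, Z=2, W=0) weight 1/56
  … 9 more
Group by Z:
  weight(Z=2) = 1/8
  weight(Z=3) = 1/8
Total weight = 1/8 + 1/8 = 1/4
P(Z=2 | obs) = 1/8 / 1/4 = 1/2
P(Z=3 | obs) = 1/8 / 1/4 = 1/2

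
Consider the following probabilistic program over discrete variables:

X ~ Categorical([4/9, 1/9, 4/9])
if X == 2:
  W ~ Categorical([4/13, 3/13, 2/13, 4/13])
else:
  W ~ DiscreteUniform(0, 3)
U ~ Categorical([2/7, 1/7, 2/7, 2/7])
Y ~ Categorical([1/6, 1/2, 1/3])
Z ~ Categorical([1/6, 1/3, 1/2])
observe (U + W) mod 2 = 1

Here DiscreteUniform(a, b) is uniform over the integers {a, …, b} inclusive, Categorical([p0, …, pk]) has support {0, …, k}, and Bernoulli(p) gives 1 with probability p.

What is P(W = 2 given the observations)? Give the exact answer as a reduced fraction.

Enumerate traces; 216 have nonzero weight after conditioning:
  (X=0, W=0, U=1, Y=0, Z=0) weight 1/2268
  (X=0, W=0, U=1, Y=0, Z=1) weight 1/1134
  (X=0, W=0, U=1, Y=0, Z=2) weight 1/756
  (X=0, W=0, U=1, Y=1, Z=0) weight 1/756
  (X=0, W=0, U=1, Y=1, Z=1) weight 1/378
  (X=0, W=0, U=1, Y=1, Z=2) weight 1/252
  (X=0, W=0, U=1, Y=2, Z=0) weight 1/1134
  (X=0, W=0, U=1, Y=2, Z=1) weight 1/567
  (X=0, W=1, U=0, Y=0, Z=0) weight 1/1134
  (X=0, W=2, U=1, Y=0, Z=0) weight 1/2268
  … 206 more
Group by W:
  weight(W=0) = 43/364
  weight(W=1) = 113/819
  weight(W=2) = 97/1092
  weight(W=3) = 43/273
Total weight = 43/364 + 113/819 + 97/1092 + 43/273 = 823/1638
P(W=0 | obs) = 43/364 / 823/1638 = 387/1646
P(W=1 | obs) = 113/819 / 823/1638 = 226/823
P(W=2 | obs) = 97/1092 / 823/1638 = 291/1646
P(W=3 | obs) = 43/273 / 823/1638 = 258/823

P(W = 2 | obs) = 291/1646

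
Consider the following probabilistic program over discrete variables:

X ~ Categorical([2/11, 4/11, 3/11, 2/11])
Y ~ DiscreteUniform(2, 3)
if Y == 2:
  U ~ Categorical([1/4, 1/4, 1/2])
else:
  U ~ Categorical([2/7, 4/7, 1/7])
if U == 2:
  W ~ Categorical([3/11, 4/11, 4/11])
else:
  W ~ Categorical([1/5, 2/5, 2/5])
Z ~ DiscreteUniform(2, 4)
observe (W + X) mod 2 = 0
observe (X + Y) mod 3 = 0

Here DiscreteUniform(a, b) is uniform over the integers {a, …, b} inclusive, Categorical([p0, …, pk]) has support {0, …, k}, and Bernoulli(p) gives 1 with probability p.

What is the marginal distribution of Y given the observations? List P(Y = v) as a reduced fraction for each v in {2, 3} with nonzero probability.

P(Y=2) = 42/97, P(Y=3) = 55/97

Enumerate traces; 36 have nonzero weight after conditioning:
  (X=0, Y=3, U=0, W=0, Z=2) weight 2/1155
  (X=0, Y=3, U=0, W=0, Z=3) weight 2/1155
  (X=0, Y=3, U=0, W=0, Z=4) weight 2/1155
  (X=0, Y=3, U=0, W=2, Z=2) weight 4/1155
  (X=0, Y=3, U=0, W=2, Z=3) weight 4/1155
  (X=0, Y=3, U=0, W=2, Z=4) weight 4/1155
  (X=0, Y=3, U=1, W=0, Z=2) weight 4/1155
  (X=0, Y=3, U=1, W=0, Z=3) weight 4/1155
  (X=1, Y=2, U=0, W=1, Z=2) weight 1/165
  … 27 more
Group by Y:
  weight(Y=2) = 42/605
  weight(Y=3) = 1/11
Total weight = 42/605 + 1/11 = 97/605
P(Y=2 | obs) = 42/605 / 97/605 = 42/97
P(Y=3 | obs) = 1/11 / 97/605 = 55/97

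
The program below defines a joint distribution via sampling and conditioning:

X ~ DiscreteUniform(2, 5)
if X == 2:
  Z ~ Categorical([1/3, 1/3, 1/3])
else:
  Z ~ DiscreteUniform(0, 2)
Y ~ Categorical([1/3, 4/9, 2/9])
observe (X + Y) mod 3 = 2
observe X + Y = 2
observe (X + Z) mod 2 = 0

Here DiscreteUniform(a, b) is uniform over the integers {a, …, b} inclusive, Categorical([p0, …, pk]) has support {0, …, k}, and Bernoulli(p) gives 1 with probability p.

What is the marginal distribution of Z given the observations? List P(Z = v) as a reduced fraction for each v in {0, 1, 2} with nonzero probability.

Enumerate traces; 2 have nonzero weight after conditioning:
  (X=2, Z=0, Y=0) weight 1/36
  (X=2, Z=2, Y=0) weight 1/36
Group by Z:
  weight(Z=0) = 1/36
  weight(Z=2) = 1/36
Total weight = 1/36 + 1/36 = 1/18
P(Z=0 | obs) = 1/36 / 1/18 = 1/2
P(Z=2 | obs) = 1/36 / 1/18 = 1/2

P(Z=0) = 1/2, P(Z=2) = 1/2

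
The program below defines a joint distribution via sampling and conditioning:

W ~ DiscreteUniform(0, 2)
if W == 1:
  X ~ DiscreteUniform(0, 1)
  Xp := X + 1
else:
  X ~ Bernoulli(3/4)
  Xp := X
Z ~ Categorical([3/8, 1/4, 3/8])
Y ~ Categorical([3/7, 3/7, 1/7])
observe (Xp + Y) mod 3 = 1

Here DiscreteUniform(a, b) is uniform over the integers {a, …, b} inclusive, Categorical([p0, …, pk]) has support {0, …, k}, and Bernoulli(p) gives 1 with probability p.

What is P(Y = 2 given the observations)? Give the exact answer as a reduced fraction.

P(Y = 2 | obs) = 1/16

Enumerate traces; 18 have nonzero weight after conditioning:
  (W=0, X=0, Z=0, Y=1) weight 3/224
  (W=0, X=0, Z=1, Y=1) weight 1/112
  (W=0, X=0, Z=2, Y=1) weight 3/224
  (W=0, X=1, Z=0, Y=0) weight 9/224
  (W=0, X=1, Z=1, Y=0) weight 3/112
  (W=0, X=1, Z=2, Y=0) weight 9/224
  (W=1, X=0, Z=0, Y=0) weight 3/112
  (W=1, X=0, Z=1, Y=0) weight 1/56
  (W=1, X=1, Z=0, Y=2) weight 1/112
  … 9 more
Group by Y:
  weight(Y=0) = 2/7
  weight(Y=1) = 1/14
  weight(Y=2) = 1/42
Total weight = 2/7 + 1/14 + 1/42 = 8/21
P(Y=0 | obs) = 2/7 / 8/21 = 3/4
P(Y=1 | obs) = 1/14 / 8/21 = 3/16
P(Y=2 | obs) = 1/42 / 8/21 = 1/16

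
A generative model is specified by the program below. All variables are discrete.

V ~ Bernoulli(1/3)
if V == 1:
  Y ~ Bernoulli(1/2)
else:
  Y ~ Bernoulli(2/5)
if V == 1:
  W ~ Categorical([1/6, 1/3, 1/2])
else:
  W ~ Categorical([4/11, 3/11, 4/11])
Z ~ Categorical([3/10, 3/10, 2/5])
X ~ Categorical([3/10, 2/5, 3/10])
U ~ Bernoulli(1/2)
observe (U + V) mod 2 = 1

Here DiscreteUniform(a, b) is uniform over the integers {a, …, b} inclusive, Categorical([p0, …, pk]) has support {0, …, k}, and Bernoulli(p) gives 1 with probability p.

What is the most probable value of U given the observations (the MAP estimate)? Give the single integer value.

argmax_v P(U = v | obs) = 1

Enumerate traces; 108 have nonzero weight after conditioning:
  (V=0, Y=0, W=0, Z=0, X=0, U=1) weight 9/1375
  (V=0, Y=0, W=0, Z=0, X=1, U=1) weight 12/1375
  (V=0, Y=0, W=0, Z=0, X=2, U=1) weight 9/1375
  (V=0, Y=0, W=0, Z=1, X=0, U=1) weight 9/1375
  (V=0, Y=0, W=0, Z=1, X=1, U=1) weight 12/1375
  (V=0, Y=0, W=0, Z=1, X=2, U=1) weight 9/1375
  (V=0, Y=0, W=0, Z=2, X=0, U=1) weight 12/1375
  (V=0, Y=0, W=0, Z=2, X=1, U=1) weight 16/1375
  (V=1, Y=0, W=0, Z=0, X=0, U=0) weight 1/800
  … 99 more
Group by U:
  weight(U=0) = 1/6
  weight(U=1) = 1/3
Total weight = 1/6 + 1/3 = 1/2
P(U=0 | obs) = 1/6 / 1/2 = 1/3
P(U=1 | obs) = 1/3 / 1/2 = 2/3
argmax = 1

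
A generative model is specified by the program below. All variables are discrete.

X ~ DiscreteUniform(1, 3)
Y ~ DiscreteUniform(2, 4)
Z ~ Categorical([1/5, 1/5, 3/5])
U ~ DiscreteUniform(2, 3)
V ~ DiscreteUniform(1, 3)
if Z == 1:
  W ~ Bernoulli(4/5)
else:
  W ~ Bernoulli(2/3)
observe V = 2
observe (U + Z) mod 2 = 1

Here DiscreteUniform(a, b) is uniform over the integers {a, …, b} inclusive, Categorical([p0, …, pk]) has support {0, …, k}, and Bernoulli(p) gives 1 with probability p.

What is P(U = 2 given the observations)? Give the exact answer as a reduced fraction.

P(U = 2 | obs) = 1/5

Enumerate traces; 54 have nonzero weight after conditioning:
  (X=1, Y=2, Z=0, U=3, V=2, W=0) weight 1/810
  (X=1, Y=2, Z=0, U=3, V=2, W=1) weight 1/405
  (X=1, Y=2, Z=1, U=2, V=2, W=0) weight 1/1350
  (X=1, Y=2, Z=1, U=2, V=2, W=1) weight 2/675
  (X=1, Y=2, Z=2, U=3, V=2, W=0) weight 1/270
  (X=1, Y=2, Z=2, U=3, V=2, W=1) weight 1/135
  (X=1, Y=3, Z=0, U=3, V=2, W=0) weight 1/810
  (X=1, Y=3, Z=0, U=3, V=2, W=1) weight 1/405
  … 46 more
Group by U:
  weight(U=2) = 1/30
  weight(U=3) = 2/15
Total weight = 1/30 + 2/15 = 1/6
P(U=2 | obs) = 1/30 / 1/6 = 1/5
P(U=3 | obs) = 2/15 / 1/6 = 4/5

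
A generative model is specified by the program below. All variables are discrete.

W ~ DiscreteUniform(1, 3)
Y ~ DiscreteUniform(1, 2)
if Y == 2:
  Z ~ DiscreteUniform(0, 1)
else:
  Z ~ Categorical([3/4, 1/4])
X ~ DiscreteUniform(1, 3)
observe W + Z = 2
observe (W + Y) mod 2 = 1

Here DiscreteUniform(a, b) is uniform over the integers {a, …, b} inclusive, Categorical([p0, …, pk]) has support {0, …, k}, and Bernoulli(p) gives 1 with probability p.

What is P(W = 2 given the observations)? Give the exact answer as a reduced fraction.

Enumerate traces; 6 have nonzero weight after conditioning:
  (W=1, Y=2, Z=1, X=1) weight 1/36
  (W=1, Y=2, Z=1, X=2) weight 1/36
  (W=1, Y=2, Z=1, X=3) weight 1/36
  (W=2, Y=1, Z=0, X=1) weight 1/24
  (W=2, Y=1, Z=0, X=2) weight 1/24
  (W=2, Y=1, Z=0, X=3) weight 1/24
Group by W:
  weight(W=1) = 1/12
  weight(W=2) = 1/8
Total weight = 1/12 + 1/8 = 5/24
P(W=1 | obs) = 1/12 / 5/24 = 2/5
P(W=2 | obs) = 1/8 / 5/24 = 3/5

P(W = 2 | obs) = 3/5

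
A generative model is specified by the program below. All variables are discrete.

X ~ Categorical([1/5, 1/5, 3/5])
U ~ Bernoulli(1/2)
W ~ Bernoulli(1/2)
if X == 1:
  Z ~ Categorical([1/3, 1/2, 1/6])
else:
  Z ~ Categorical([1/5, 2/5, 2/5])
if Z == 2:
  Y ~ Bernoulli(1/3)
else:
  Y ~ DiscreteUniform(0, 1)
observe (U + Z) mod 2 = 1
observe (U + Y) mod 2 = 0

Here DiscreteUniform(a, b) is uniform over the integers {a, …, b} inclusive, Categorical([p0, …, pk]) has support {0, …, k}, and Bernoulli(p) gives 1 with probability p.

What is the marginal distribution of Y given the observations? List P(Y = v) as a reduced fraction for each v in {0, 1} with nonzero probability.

P(Y=0) = 189/397, P(Y=1) = 208/397

Enumerate traces; 18 have nonzero weight after conditioning:
  (X=0, U=0, W=0, Z=1, Y=0) weight 1/100
  (X=0, U=0, W=1, Z=1, Y=0) weight 1/100
  (X=0, U=1, W=0, Z=0, Y=1) weight 1/200
  (X=0, U=1, W=0, Z=2, Y=1) weight 1/150
  (X=0, U=1, W=1, Z=0, Y=1) weight 1/200
  (X=0, U=1, W=1, Z=2, Y=1) weight 1/150
  (X=1, U=0, W=0, Z=1, Y=0) weight 1/80
  (X=1, U=0, W=1, Z=1, Y=0) weight 1/80
  … 10 more
Group by Y:
  weight(Y=0) = 21/200
  weight(Y=1) = 26/225
Total weight = 21/200 + 26/225 = 397/1800
P(Y=0 | obs) = 21/200 / 397/1800 = 189/397
P(Y=1 | obs) = 26/225 / 397/1800 = 208/397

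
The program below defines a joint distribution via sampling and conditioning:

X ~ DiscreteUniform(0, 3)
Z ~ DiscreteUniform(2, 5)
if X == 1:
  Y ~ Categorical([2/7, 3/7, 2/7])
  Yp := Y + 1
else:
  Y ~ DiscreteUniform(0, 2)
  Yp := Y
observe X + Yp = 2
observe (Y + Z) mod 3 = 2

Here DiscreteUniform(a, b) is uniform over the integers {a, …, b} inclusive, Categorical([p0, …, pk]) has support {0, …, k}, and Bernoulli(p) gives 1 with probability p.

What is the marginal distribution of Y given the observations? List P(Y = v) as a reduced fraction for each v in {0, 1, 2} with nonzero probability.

Enumerate traces; 5 have nonzero weight after conditioning:
  (X=0, Z=3, Y=2) weight 1/48
  (X=1, Z=2, Y=0) weight 1/56
  (X=1, Z=5, Y=0) weight 1/56
  (X=2, Z=2, Y=0) weight 1/48
  (X=2, Z=5, Y=0) weight 1/48
Group by Y:
  weight(Y=0) = 13/168
  weight(Y=2) = 1/48
Total weight = 13/168 + 1/48 = 11/112
P(Y=0 | obs) = 13/168 / 11/112 = 26/33
P(Y=2 | obs) = 1/48 / 11/112 = 7/33

P(Y=0) = 26/33, P(Y=2) = 7/33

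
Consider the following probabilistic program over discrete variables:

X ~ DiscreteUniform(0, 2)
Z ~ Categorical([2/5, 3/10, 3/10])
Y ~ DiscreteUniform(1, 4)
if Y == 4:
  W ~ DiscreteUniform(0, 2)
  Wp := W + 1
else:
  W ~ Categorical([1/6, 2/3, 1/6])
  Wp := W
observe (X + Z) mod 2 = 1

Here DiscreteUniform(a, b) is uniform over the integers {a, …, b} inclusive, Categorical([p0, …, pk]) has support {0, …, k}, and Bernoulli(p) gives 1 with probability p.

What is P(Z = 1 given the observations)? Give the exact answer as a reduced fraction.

Enumerate traces; 48 have nonzero weight after conditioning:
  (X=0, Z=1, Y=1, W=0) weight 1/240
  (X=0, Z=1, Y=1, W=1) weight 1/60
  (X=0, Z=1, Y=1, W=2) weight 1/240
  (X=0, Z=1, Y=2, W=0) weight 1/240
  (X=0, Z=1, Y=2, W=1) weight 1/60
  (X=0, Z=1, Y=2, W=2) weight 1/240
  (X=0, Z=1, Y=3, W=0) weight 1/240
  (X=0, Z=1, Y=3, W=1) weight 1/60
  (X=1, Z=0, Y=1, W=0) weight 1/180
  (X=1, Z=2, Y=1, W=0) weight 1/240
  … 38 more
Group by Z:
  weight(Z=0) = 2/15
  weight(Z=1) = 1/5
  weight(Z=2) = 1/10
Total weight = 2/15 + 1/5 + 1/10 = 13/30
P(Z=0 | obs) = 2/15 / 13/30 = 4/13
P(Z=1 | obs) = 1/5 / 13/30 = 6/13
P(Z=2 | obs) = 1/10 / 13/30 = 3/13

P(Z = 1 | obs) = 6/13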